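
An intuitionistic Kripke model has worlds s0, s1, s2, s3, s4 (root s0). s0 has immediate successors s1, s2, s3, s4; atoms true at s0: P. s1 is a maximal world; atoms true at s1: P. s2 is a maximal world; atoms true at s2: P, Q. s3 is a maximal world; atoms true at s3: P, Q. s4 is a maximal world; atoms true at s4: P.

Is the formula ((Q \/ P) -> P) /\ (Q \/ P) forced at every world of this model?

Yes

s0 ||- ((Q \/ P) -> P) /\ (Q \/ P) since s0 forces both conjuncts.
Since the root s0 forces ((Q \/ P) -> P) /\ (Q \/ P) and forcing is persistent (monotone upward), every world forces it.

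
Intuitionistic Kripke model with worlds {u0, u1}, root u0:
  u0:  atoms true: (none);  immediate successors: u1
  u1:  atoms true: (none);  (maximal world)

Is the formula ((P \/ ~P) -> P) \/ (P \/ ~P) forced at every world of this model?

Yes

u0 ||- ((P \/ ~P) -> P) \/ (P \/ ~P) via the disjunct P \/ ~P.
Since the root u0 forces ((P \/ ~P) -> P) \/ (P \/ ~P) and forcing is persistent (monotone upward), every world forces it.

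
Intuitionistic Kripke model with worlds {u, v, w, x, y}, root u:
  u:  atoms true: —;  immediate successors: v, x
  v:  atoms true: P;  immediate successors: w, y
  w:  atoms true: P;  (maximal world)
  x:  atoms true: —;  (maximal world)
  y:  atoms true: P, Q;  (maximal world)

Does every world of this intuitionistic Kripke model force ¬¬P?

No

Not every world: u ⊮ ¬¬P.
u ⊮ ¬¬P since x is accessible from u and x ⊩ ¬P.
x ⊩ ¬P: no world accessible from x forces P.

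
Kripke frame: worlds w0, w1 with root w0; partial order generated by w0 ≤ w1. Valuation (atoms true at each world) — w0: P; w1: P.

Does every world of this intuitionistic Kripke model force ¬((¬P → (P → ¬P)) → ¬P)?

w0 ⊩ ¬((¬P → (P → ¬P)) → ¬P): no world accessible from w0 forces (¬P → (P → ¬P)) → ¬P.
Since the root w0 forces ¬((¬P → (P → ¬P)) → ¬P) and forcing is persistent (monotone upward), every world forces it.

Yes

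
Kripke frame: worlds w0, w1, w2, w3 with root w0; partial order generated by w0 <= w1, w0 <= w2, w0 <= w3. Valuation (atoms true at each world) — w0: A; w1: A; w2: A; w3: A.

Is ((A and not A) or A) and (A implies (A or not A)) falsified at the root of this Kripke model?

w0 forces ((A and not A) or A) and (A implies (A or not A)) since w0 forces both conjuncts.
So the root w0 forces ((A and not A) or A) and (A implies (A or not A)); the model is not a countermodel.

No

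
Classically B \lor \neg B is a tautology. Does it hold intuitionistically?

This is the law of excluded middle, which is not intuitionistically valid.
A Kripke countermodel: worlds u0, u1; order generated by u0 \le u1; atoms true at each world — u0:{}; u1:{B}.
u0 \nVdash B \lor \neg B: neither disjunct is forced at u0.
u0 lacks atom B, so u0 \nVdash B.
So the root u0 does not force the formula.

No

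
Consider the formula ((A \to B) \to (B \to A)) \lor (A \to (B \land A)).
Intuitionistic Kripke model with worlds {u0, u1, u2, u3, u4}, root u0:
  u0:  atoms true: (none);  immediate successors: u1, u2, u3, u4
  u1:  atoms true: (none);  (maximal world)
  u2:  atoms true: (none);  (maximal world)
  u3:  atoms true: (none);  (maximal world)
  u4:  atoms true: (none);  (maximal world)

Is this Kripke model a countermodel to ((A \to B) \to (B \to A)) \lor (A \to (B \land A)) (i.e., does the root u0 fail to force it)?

No

u0 \Vdash ((A \to B) \to (B \to A)) \lor (A \to (B \land A)) via the disjunct (A \to B) \to (B \to A).
So the root u0 forces ((A \to B) \to (B \to A)) \lor (A \to (B \land A)); the model is not a countermodel.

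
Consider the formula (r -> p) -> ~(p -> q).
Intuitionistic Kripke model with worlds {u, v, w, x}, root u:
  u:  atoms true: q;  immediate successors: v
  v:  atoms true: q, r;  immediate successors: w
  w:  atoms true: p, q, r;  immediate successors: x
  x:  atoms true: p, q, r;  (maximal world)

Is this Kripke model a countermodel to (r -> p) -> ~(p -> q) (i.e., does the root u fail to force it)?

u ||-/- (r -> p) -> ~(p -> q): at the accessible world w, w ||- r -> p but w ||-/- ~(p -> q).
w ||-/- ~(p -> q) since w is accessible from w and w ||- p -> q.
w ||- p -> q: every world accessible from w that forces p (namely w, x) also forces q.
So the root u does not force (r -> p) -> ~(p -> q); the model is a countermodel.

Yes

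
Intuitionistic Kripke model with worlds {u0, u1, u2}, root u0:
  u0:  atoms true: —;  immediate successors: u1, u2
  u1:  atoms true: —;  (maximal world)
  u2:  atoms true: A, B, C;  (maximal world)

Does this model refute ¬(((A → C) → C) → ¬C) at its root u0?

Yes

u0 ⊮ ¬(((A → C) → C) → ¬C) since u1 is accessible from u0 and u1 ⊩ ((A → C) → C) → ¬C.
u1 ⊩ ((A → C) → C) → ¬C vacuously: no world accessible from u1 forces the antecedent (A → C) → C.
So the root u0 does not force ¬(((A → C) → C) → ¬C); the model is a countermodel.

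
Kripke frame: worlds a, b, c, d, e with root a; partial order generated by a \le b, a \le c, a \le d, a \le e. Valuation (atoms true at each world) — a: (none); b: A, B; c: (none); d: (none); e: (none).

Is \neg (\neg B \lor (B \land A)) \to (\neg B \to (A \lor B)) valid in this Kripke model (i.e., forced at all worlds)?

a \Vdash \neg (\neg B \lor (B \land A)) \to (\neg B \to (A \lor B)) vacuously: no world accessible from a forces the antecedent \neg (\neg B \lor (B \land A)).
Since the root a forces \neg (\neg B \lor (B \land A)) \to (\neg B \to (A \lor B)) and forcing is persistent (monotone upward), every world forces it.

Yes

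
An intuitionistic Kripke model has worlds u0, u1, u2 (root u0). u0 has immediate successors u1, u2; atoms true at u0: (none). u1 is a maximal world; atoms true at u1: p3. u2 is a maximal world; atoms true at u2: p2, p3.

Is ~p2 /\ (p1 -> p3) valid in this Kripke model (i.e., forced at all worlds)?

No

Not every world: u0 ||-/- ~p2 /\ (p1 -> p3).
u0 ||-/- ~p2 /\ (p1 -> p3) since u0 fails ~p2.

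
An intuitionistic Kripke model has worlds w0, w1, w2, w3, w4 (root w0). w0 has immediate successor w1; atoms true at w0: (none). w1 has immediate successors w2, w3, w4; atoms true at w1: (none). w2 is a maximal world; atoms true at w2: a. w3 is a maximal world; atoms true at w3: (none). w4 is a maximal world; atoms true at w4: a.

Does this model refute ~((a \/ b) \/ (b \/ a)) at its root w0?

w0 ||-/- ~((a \/ b) \/ (b \/ a)) since w2 is accessible from w0 and w2 ||- (a \/ b) \/ (b \/ a).
w2 ||- (a \/ b) \/ (b \/ a) via the disjunct a \/ b.
So the root w0 does not force ~((a \/ b) \/ (b \/ a)); the model is a countermodel.

Yes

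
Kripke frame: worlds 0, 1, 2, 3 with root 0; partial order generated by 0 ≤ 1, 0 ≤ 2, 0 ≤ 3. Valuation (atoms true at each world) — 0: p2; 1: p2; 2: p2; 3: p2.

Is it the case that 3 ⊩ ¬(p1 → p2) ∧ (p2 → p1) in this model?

3 ⊮ ¬(p1 → p2) ∧ (p2 → p1) since 3 fails ¬(p1 → p2).

No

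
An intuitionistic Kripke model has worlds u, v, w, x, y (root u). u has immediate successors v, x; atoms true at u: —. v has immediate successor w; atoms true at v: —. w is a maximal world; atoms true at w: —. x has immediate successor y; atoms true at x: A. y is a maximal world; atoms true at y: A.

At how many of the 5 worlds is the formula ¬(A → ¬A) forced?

u: does not force it — u ⊮ ¬(A → ¬A) since v is accessible from u and v ⊩ A → ¬A.
v: does not force it — v ⊮ ¬(A → ¬A) since v is accessible from v and v ⊩ A → ¬A.
w: does not force it.
x: forces it.
y: forces it.
Worlds forcing the formula: {x, y}.

2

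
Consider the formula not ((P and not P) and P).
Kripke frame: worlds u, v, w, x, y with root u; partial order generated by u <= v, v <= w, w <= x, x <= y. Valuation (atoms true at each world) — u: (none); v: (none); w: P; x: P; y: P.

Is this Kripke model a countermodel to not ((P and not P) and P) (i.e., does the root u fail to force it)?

u forces not ((P and not P) and P): no world accessible from u forces (P and not P) and P.
So the root u forces not ((P and not P) and P); the model is not a countermodel.

No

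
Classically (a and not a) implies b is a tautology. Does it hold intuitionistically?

Yes

This is an instance of ex falso quodlibet, which is intuitionistically derivable.
No world can force both a and not a, so the antecedent a and not a is never forced and the implication holds vacuously at every world.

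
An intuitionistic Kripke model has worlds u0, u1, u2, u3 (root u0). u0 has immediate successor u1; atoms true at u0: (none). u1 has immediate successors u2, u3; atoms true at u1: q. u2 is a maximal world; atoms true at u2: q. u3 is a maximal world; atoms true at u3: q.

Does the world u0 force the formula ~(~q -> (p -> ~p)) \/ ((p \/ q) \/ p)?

No

u0 ||-/- ~(~q -> (p -> ~p)) \/ ((p \/ q) \/ p): neither disjunct is forced at u0.
u0 ||-/- ~(~q -> (p -> ~p)) since u0 is accessible from u0 and u0 ||- ~q -> (p -> ~p).
u0 ||- ~q -> (p -> ~p) vacuously: no world accessible from u0 forces the antecedent ~q.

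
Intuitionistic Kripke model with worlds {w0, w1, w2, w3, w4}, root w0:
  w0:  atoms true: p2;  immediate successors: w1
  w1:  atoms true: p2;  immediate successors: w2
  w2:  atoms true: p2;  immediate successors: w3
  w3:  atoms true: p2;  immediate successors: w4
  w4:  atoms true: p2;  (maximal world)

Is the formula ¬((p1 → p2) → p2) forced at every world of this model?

No

Not every world: w0 ⊮ ¬((p1 → p2) → p2).
w0 ⊮ ¬((p1 → p2) → p2) since w0 is accessible from w0 and w0 ⊩ (p1 → p2) → p2.
w0 ⊩ (p1 → p2) → p2: every world accessible from w0 that forces p1 → p2 (namely w0, w1, w2, w3, w4) also forces p2.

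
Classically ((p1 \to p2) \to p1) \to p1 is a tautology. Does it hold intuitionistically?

This is Peirce's law, which is not intuitionistically valid.
A Kripke countermodel: worlds u0, u1; order generated by u0 \le u1; atoms true at each world — u0:{}; u1:{p1}.
u0 \nVdash ((p1 \to p2) \to p1) \to p1: already at u0 itself, u0 \Vdash (p1 \to p2) \to p1 but u0 \nVdash p1.
u0 lacks atom p1, so u0 \nVdash p1.
So the root u0 does not force the formula.

No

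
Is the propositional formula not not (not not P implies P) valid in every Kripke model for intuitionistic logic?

This is the double negation of double-negation elimination, which is intuitionistically derivable.
By Glivenko's theorem the double negation of any classical propositional tautology is intuitionistically provable; not not P implies P is classically a tautology.

Yes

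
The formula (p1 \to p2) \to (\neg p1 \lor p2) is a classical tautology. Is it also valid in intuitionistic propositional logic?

This is the material-implication-as-disjunction principle, which is not intuitionistically valid.
A Kripke countermodel: worlds s0, s1; order generated by s0 \le s1; atoms true at each world — s0:{}; s1:{p1,p2}.
s0 \nVdash (p1 \to p2) \to (\neg p1 \lor p2): already at s0 itself, s0 \Vdash p1 \to p2 but s0 \nVdash \neg p1 \lor p2.
s0 \nVdash \neg p1 \lor p2: neither disjunct is forced at s0.
s0 \nVdash \neg p1 since s1 is accessible from s0 and s1 \Vdash p1.
So the root s0 does not force the formula.

No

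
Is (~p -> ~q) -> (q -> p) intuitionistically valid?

This is the converse of contraposition, which is not intuitionistically valid.
A Kripke countermodel: worlds u0, u1; order generated by u0 <= u1; atoms true at each world — u0:{q}; u1:{p,q}.
u0 ||-/- (~p -> ~q) -> (q -> p): already at u0 itself, u0 ||- ~p -> ~q but u0 ||-/- q -> p.
u0 ||-/- q -> p: already at u0 itself, u0 ||- q but u0 ||-/- p.
u0 lacks atom p, so u0 ||-/- p.
So the root u0 does not force the formula.

No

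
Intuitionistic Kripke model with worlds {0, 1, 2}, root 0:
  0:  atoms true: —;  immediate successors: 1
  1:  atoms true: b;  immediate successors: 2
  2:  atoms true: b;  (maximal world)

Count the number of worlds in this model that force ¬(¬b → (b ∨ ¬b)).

0: does not force it — 0 ⊮ ¬(¬b → (b ∨ ¬b)) since 0 is accessible from 0 and 0 ⊩ ¬b → (b ∨ ¬b).
1: does not force it — 1 ⊮ ¬(¬b → (b ∨ ¬b)) since 1 is accessible from 1 and 1 ⊩ ¬b → (b ∨ ¬b).
2: does not force it — 2 ⊮ ¬(¬b → (b ∨ ¬b)) since 2 is accessible from 2 and 2 ⊩ ¬b → (b ∨ ¬b).
Worlds forcing the formula: { }.

0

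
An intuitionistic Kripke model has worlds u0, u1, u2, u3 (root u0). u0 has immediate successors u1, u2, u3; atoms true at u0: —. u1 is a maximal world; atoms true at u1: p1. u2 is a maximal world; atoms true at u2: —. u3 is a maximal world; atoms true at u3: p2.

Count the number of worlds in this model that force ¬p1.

2

u0: does not force it — u0 ⊮ ¬p1 since u1 is accessible from u0 and u1 ⊩ p1.
u1: does not force it — u1 ⊮ ¬p1 since u1 is accessible from u1 and u1 ⊩ p1.
u2: forces it.
u3: forces it.
Worlds forcing the formula: {u2, u3}.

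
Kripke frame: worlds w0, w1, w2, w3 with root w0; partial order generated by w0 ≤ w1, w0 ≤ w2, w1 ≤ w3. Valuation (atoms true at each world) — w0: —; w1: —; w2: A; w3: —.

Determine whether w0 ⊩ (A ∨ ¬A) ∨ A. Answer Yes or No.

No

w0 ⊮ (A ∨ ¬A) ∨ A: neither disjunct is forced at w0.
w0 ⊮ A ∨ ¬A: neither disjunct is forced at w0.
w0 lacks atom A, so w0 ⊮ A.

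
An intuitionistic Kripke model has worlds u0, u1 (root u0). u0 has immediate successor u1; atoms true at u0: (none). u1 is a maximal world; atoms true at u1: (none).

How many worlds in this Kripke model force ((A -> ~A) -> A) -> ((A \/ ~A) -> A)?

2

u0: forces it.
u1: forces it.
Worlds forcing the formula: {u0, u1}.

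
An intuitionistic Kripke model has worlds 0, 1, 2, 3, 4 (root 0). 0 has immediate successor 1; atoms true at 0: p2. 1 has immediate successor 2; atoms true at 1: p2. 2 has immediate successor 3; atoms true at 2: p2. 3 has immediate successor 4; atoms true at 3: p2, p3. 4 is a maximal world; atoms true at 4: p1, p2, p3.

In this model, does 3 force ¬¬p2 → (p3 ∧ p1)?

No

3 ⊮ ¬¬p2 → (p3 ∧ p1): already at 3 itself, 3 ⊩ ¬¬p2 but 3 ⊮ p3 ∧ p1.
3 ⊮ p3 ∧ p1 since 3 fails p1.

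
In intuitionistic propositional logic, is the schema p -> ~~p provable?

Yes

This is double-negation introduction, which is intuitionistically derivable.
If a world forces p then every accessible world forces p (persistence), so none forces ~p; hence ~~p.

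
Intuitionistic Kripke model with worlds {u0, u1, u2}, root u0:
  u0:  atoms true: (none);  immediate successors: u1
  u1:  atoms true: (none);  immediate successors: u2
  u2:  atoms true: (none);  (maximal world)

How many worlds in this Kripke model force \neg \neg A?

0

u0: does not force it — u0 \nVdash \neg \neg A since u0 is accessible from u0 and u0 \Vdash \neg A.
u1: does not force it — u1 \nVdash \neg \neg A since u1 is accessible from u1 and u1 \Vdash \neg A.
u2: does not force it.
Worlds forcing the formula: { }.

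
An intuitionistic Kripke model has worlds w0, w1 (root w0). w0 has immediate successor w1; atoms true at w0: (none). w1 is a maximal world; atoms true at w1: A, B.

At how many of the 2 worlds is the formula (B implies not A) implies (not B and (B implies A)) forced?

w0: forces it.
w1: forces it.
Worlds forcing the formula: {w0, w1}.

2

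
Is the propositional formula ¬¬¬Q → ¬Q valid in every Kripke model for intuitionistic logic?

This is triple-negation reduction, which is intuitionistically derivable.
Assume ¬¬¬Q and suppose Q. Then ¬¬Q (double-negation introduction), contradicting ¬¬¬Q. So ¬Q.

Yes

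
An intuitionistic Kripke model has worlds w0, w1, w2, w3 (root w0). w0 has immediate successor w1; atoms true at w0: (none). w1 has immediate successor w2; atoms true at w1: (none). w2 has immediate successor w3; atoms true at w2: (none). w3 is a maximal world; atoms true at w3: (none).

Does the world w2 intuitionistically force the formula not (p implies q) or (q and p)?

w2 does not force not (p implies q) or (q and p): neither disjunct is forced at w2.
w2 does not force not (p implies q) since w2 is accessible from w2 and w2 forces p implies q.
w2 forces p implies q vacuously: no world accessible from w2 forces the antecedent p.

No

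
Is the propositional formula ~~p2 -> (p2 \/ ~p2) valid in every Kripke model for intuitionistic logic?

This is a variant of double-negation elimination (deriving excluded middle from double negation), which is not intuitionistically valid.
A Kripke countermodel: worlds w0, w1; order generated by w0 <= w1; atoms true at each world — w0:{}; w1:{p2}.
w0 ||-/- ~~p2 -> (p2 \/ ~p2): already at w0 itself, w0 ||- ~~p2 but w0 ||-/- p2 \/ ~p2.
w0 ||-/- p2 \/ ~p2: neither disjunct is forced at w0.
w0 lacks atom p2, so w0 ||-/- p2.
So the root w0 does not force the formula.

No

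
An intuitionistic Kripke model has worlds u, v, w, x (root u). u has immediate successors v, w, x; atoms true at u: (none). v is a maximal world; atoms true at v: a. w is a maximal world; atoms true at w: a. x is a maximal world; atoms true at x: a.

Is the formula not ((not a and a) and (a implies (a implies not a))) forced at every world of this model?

u forces not ((not a and a) and (a implies (a implies not a))): no world accessible from u forces (not a and a) and (a implies (a implies not a)).
Since the root u forces not ((not a and a) and (a implies (a implies not a))) and forcing is persistent (monotone upward), every world forces it.

Yes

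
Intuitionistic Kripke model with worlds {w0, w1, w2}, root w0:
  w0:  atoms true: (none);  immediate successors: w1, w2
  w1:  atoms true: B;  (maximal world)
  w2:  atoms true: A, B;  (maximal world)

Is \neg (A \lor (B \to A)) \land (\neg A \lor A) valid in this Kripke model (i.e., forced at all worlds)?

No

Not every world: w0 \nVdash \neg (A \lor (B \to A)) \land (\neg A \lor A).
w0 \nVdash \neg (A \lor (B \to A)) \land (\neg A \lor A) since w0 fails \neg (A \lor (B \to A)).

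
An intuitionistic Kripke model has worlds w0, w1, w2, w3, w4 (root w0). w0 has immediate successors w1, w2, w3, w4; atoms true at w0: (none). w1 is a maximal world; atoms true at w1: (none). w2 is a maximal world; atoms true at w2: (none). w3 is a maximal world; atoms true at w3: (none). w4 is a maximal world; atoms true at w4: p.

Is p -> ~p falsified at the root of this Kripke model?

Yes

w0 ||-/- p -> ~p: at the accessible world w4, w4 ||- p but w4 ||-/- ~p.
w4 ||-/- ~p since w4 is accessible from w4 and w4 ||- p.
So the root w0 does not force p -> ~p; the model is a countermodel.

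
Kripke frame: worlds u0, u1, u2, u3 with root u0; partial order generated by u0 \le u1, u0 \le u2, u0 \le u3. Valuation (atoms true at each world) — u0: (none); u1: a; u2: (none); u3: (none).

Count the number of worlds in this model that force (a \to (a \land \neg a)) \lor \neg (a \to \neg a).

3

u0: does not force it — u0 \nVdash (a \to (a \land \neg a)) \lor \neg (a \to \neg a): neither disjunct is forced at u0.
u1: forces it.
u2: forces it.
u3: forces it.
Worlds forcing the formula: {u1, u2, u3}.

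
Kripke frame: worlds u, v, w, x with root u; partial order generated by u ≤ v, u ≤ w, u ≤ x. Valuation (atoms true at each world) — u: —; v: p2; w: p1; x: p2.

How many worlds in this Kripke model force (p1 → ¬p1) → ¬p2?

u: does not force it — u ⊮ (p1 → ¬p1) → ¬p2: at the accessible world v, v ⊩ p1 → ¬p1 but v ⊮ ¬p2.
v: does not force it — v ⊮ (p1 → ¬p1) → ¬p2: already at v itself, v ⊩ p1 → ¬p1 but v ⊮ ¬p2.
w: forces it.
x: does not force it.
Worlds forcing the formula: {w}.

1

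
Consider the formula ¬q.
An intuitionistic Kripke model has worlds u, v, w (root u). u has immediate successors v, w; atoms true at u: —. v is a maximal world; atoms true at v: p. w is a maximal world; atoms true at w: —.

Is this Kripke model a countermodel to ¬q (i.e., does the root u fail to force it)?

No

u ⊩ ¬q: no world accessible from u forces q.
So the root u forces ¬q; the model is not a countermodel.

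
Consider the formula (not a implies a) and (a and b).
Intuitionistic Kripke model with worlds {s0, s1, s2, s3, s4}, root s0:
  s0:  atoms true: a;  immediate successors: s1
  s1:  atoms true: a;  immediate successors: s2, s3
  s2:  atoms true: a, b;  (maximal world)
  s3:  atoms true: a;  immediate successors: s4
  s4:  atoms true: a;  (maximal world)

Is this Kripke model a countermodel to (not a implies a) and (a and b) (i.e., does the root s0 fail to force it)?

Yes

s0 does not force (not a implies a) and (a and b) since s0 fails a and b.
So the root s0 does not force (not a implies a) and (a and b); the model is a countermodel.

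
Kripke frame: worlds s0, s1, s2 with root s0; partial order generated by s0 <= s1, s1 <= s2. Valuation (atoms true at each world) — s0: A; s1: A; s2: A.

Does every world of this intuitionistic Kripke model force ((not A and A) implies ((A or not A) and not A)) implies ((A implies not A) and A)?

No

Not every world: s0 does not force ((not A and A) implies ((A or not A) and not A)) implies ((A implies not A) and A).
s0 does not force ((not A and A) implies ((A or not A) and not A)) implies ((A implies not A) and A): already at s0 itself, s0 forces (not A and A) implies ((A or not A) and not A) but s0 does not force (A implies not A) and A.
s0 does not force (A implies not A) and A since s0 fails A implies not A.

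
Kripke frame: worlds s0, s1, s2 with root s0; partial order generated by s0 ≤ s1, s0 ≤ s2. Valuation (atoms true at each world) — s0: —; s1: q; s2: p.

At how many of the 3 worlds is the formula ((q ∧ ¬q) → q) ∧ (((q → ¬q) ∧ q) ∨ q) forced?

s0: does not force it — s0 ⊮ ((q ∧ ¬q) → q) ∧ (((q → ¬q) ∧ q) ∨ q) since s0 fails ((q → ¬q) ∧ q) ∨ q.
s1: forces it.
s2: does not force it — s2 ⊮ ((q ∧ ¬q) → q) ∧ (((q → ¬q) ∧ q) ∨ q) since s2 fails ((q → ¬q) ∧ q) ∨ q.
Worlds forcing the formula: {s1}.

1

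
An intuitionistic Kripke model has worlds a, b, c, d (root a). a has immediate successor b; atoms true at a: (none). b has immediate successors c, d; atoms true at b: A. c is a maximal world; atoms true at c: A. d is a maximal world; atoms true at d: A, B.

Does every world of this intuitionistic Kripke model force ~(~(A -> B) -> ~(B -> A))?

No

Not every world: a ||-/- ~(~(A -> B) -> ~(B -> A)).
a ||-/- ~(~(A -> B) -> ~(B -> A)) since d is accessible from a and d ||- ~(A -> B) -> ~(B -> A).
d ||- ~(A -> B) -> ~(B -> A) vacuously: no world accessible from d forces the antecedent ~(A -> B).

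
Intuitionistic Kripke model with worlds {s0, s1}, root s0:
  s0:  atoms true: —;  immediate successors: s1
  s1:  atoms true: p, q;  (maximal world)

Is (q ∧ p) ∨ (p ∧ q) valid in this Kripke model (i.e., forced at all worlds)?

No

Not every world: s0 ⊮ (q ∧ p) ∨ (p ∧ q).
s0 ⊮ (q ∧ p) ∨ (p ∧ q): neither disjunct is forced at s0.
s0 ⊮ q ∧ p since s0 fails q.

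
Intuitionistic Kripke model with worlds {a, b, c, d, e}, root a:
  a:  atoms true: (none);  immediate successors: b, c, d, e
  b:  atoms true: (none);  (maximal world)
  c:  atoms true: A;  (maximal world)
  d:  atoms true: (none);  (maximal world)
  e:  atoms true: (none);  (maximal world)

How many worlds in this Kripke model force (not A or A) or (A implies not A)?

4

a: does not force it — a does not force (not A or A) or (A implies not A): neither disjunct is forced at a.
b: forces it.
c: forces it.
d: forces it.
e: forces it.
Worlds forcing the formula: {b, c, d, e}.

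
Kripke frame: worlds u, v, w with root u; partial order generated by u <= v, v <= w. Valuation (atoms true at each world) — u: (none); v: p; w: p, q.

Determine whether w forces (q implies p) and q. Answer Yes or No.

Yes

w forces (q implies p) and q since w forces both conjuncts.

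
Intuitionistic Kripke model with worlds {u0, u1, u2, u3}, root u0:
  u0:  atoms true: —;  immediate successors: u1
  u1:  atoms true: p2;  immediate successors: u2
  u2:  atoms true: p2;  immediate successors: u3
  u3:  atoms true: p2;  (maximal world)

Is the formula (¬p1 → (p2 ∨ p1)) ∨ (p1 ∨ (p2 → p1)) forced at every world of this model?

No

Not every world: u0 ⊮ (¬p1 → (p2 ∨ p1)) ∨ (p1 ∨ (p2 → p1)).
u0 ⊮ (¬p1 → (p2 ∨ p1)) ∨ (p1 ∨ (p2 → p1)): neither disjunct is forced at u0.
u0 ⊮ ¬p1 → (p2 ∨ p1): already at u0 itself, u0 ⊩ ¬p1 but u0 ⊮ p2 ∨ p1.
u0 ⊮ p2 ∨ p1: neither disjunct is forced at u0.
u0 lacks atom p2, so u0 ⊮ p2.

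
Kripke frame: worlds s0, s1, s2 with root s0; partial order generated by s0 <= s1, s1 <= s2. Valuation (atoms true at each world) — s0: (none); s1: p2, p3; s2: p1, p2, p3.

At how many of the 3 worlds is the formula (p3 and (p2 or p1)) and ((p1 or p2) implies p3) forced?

s0: does not force it — s0 does not force (p3 and (p2 or p1)) and ((p1 or p2) implies p3) since s0 fails p3 and (p2 or p1).
s1: forces it.
s2: forces it.
Worlds forcing the formula: {s1, s2}.

2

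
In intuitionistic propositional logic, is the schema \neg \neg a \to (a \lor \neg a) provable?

No

This is a variant of double-negation elimination (deriving excluded middle from double negation), which is not intuitionistically valid.
A Kripke countermodel: worlds s0, s1; order generated by s0 \le s1; atoms true at each world — s0:{}; s1:{a}.
s0 \nVdash \neg \neg a \to (a \lor \neg a): already at s0 itself, s0 \Vdash \neg \neg a but s0 \nVdash a \lor \neg a.
s0 \nVdash a \lor \neg a: neither disjunct is forced at s0.
s0 lacks atom a, so s0 \nVdash a.
So the root s0 does not force the formula.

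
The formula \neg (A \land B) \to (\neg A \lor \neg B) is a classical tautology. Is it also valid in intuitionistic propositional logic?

This is the constructively invalid direction of De Morgan's law for conjunction, which is not intuitionistically valid.
A Kripke countermodel: worlds a, b, c; order generated by a \le b, a \le c; atoms true at each world — a:{}; b:{A}; c:{B}.
a \nVdash \neg (A \land B) \to (\neg A \lor \neg B): already at a itself, a \Vdash \neg (A \land B) but a \nVdash \neg A \lor \neg B.
a \nVdash \neg A \lor \neg B: neither disjunct is forced at a.
a \nVdash \neg A since b is accessible from a and b \Vdash A.
So the root a does not force the formula.

No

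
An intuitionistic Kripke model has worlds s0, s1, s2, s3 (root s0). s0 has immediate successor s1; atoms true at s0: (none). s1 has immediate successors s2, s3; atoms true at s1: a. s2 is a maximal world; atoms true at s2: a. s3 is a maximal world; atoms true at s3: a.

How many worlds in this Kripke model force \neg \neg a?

4

s0: forces it.
s1: forces it.
s2: forces it.
s3: forces it.
Worlds forcing the formula: {s0, s1, s2, s3}.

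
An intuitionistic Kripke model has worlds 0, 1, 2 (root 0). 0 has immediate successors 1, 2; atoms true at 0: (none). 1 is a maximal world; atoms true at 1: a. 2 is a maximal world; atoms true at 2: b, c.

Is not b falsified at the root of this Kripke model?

0 does not force not b since 2 is accessible from 0 and 2 forces b.
So the root 0 does not force not b; the model is a countermodel.

Yes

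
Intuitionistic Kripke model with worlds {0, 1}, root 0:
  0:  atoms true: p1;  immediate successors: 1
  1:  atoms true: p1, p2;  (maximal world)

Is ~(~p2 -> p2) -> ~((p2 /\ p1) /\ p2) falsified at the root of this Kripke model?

0 ||- ~(~p2 -> p2) -> ~((p2 /\ p1) /\ p2) vacuously: no world accessible from 0 forces the antecedent ~(~p2 -> p2).
So the root 0 forces ~(~p2 -> p2) -> ~((p2 /\ p1) /\ p2); the model is not a countermodel.

No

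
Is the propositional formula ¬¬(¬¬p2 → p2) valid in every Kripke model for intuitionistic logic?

Yes

This is the double negation of double-negation elimination, which is intuitionistically derivable.
By Glivenko's theorem the double negation of any classical propositional tautology is intuitionistically provable; ¬¬p2 → p2 is classically a tautology.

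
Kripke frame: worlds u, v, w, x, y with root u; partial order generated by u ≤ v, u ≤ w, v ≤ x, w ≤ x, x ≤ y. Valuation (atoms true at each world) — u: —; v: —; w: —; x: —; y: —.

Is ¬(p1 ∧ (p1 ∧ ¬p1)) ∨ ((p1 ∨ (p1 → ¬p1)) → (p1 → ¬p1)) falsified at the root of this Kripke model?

No

u ⊩ ¬(p1 ∧ (p1 ∧ ¬p1)) ∨ ((p1 ∨ (p1 → ¬p1)) → (p1 → ¬p1)) via the disjunct ¬(p1 ∧ (p1 ∧ ¬p1)).
So the root u forces ¬(p1 ∧ (p1 ∧ ¬p1)) ∨ ((p1 ∨ (p1 → ¬p1)) → (p1 → ¬p1)); the model is not a countermodel.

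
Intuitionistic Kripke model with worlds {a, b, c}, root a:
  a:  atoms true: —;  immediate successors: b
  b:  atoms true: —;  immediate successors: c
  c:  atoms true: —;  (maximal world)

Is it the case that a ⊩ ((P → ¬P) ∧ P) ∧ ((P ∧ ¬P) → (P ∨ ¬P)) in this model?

No

a ⊮ ((P → ¬P) ∧ P) ∧ ((P ∧ ¬P) → (P ∨ ¬P)) since a fails (P → ¬P) ∧ P.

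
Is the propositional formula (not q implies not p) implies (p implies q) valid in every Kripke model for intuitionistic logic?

This is the converse of contraposition, which is not intuitionistically valid.
A Kripke countermodel: worlds s0, s1; order generated by s0 <= s1; atoms true at each world — s0:{p}; s1:{p,q}.
s0 does not force (not q implies not p) implies (p implies q): already at s0 itself, s0 forces not q implies not p but s0 does not force p implies q.
s0 does not force p implies q: already at s0 itself, s0 forces p but s0 does not force q.
s0 lacks atom q, so s0 does not force q.
So the root s0 does not force the formula.

No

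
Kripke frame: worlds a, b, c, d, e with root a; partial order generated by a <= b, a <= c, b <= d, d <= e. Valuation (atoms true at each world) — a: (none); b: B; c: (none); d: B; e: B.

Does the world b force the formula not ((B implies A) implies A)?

b does not force not ((B implies A) implies A) since b is accessible from b and b forces (B implies A) implies A.
b forces (B implies A) implies A vacuously: no world accessible from b forces the antecedent B implies A.

No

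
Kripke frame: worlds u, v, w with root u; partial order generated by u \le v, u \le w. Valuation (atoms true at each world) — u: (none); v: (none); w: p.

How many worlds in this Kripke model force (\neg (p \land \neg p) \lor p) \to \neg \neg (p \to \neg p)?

1

u: does not force it — u \nVdash (\neg (p \land \neg p) \lor p) \to \neg \neg (p \to \neg p): already at u itself, u \Vdash \neg (p \land \neg p) \lor p but u \nVdash \neg \neg (p \to \neg p).
v: forces it.
w: does not force it.
Worlds forcing the formula: {v}.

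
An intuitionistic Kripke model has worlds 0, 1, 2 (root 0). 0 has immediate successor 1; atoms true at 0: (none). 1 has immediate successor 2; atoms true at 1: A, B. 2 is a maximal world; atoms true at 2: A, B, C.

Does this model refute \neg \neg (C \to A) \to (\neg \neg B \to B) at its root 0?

0 \nVdash \neg \neg (C \to A) \to (\neg \neg B \to B): already at 0 itself, 0 \Vdash \neg \neg (C \to A) but 0 \nVdash \neg \neg B \to B.
0 \nVdash \neg \neg B \to B: already at 0 itself, 0 \Vdash \neg \neg B but 0 \nVdash B.
0 lacks atom B, so 0 \nVdash B.
So the root 0 does not force \neg \neg (C \to A) \to (\neg \neg B \to B); the model is a countermodel.

Yes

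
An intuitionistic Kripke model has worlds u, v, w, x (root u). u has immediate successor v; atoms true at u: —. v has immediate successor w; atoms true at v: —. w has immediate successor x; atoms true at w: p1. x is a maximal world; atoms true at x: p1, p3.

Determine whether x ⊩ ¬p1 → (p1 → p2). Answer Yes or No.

Yes

x ⊩ ¬p1 → (p1 → p2) vacuously: no world accessible from x forces the antecedent ¬p1.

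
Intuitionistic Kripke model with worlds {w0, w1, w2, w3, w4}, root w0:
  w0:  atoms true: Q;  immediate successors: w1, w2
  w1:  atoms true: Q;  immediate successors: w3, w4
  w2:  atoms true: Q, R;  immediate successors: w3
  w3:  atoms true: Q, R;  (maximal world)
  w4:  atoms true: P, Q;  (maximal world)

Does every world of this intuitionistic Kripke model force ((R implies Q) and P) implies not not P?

w0 forces ((R implies Q) and P) implies not not P: every world accessible from w0 that forces (R implies Q) and P (namely w4) also forces not not P.
Since the root w0 forces ((R implies Q) and P) implies not not P and forcing is persistent (monotone upward), every world forces it.

Yes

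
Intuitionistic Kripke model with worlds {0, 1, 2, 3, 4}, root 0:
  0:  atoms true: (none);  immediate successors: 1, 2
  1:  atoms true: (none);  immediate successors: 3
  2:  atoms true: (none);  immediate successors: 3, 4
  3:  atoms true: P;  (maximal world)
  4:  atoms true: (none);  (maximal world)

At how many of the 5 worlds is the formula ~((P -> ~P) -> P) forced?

1

0: does not force it — 0 ||-/- ~((P -> ~P) -> P) since 1 is accessible from 0 and 1 ||- (P -> ~P) -> P.
1: does not force it.
2: does not force it.
3: does not force it.
4: forces it.
Worlds forcing the formula: {4}.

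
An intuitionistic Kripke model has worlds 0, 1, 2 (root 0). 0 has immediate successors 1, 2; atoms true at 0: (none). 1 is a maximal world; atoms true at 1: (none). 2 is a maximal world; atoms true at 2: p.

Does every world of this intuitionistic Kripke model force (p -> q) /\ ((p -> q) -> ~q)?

No

Not every world: 0 ||-/- (p -> q) /\ ((p -> q) -> ~q).
0 ||-/- (p -> q) /\ ((p -> q) -> ~q) since 0 fails p -> q.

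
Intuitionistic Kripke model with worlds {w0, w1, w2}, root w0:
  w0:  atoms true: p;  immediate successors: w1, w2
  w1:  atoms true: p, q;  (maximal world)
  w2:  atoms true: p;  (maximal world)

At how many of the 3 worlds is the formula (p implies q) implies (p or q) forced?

w0: forces it.
w1: forces it.
w2: forces it.
Worlds forcing the formula: {w0, w1, w2}.

3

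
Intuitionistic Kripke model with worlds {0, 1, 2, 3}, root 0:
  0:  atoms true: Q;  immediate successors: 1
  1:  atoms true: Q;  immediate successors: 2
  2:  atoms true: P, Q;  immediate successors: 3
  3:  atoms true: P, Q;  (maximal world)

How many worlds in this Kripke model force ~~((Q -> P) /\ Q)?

0: forces it.
1: forces it.
2: forces it.
3: forces it.
Worlds forcing the formula: {0, 1, 2, 3}.

4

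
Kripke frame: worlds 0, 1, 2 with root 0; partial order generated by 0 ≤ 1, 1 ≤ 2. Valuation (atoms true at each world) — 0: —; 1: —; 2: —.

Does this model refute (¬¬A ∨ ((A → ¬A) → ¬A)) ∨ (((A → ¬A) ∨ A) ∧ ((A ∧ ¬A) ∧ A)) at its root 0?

0 ⊩ (¬¬A ∨ ((A → ¬A) → ¬A)) ∨ (((A → ¬A) ∨ A) ∧ ((A ∧ ¬A) ∧ A)) via the disjunct ¬¬A ∨ ((A → ¬A) → ¬A).
So the root 0 forces (¬¬A ∨ ((A → ¬A) → ¬A)) ∨ (((A → ¬A) ∨ A) ∧ ((A ∧ ¬A) ∧ A)); the model is not a countermodel.

No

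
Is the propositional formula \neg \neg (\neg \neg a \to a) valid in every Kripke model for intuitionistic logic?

This is the double negation of double-negation elimination, which is intuitionistically derivable.
By Glivenko's theorem the double negation of any classical propositional tautology is intuitionistically provable; \neg \neg a \to a is classically a tautology.

Yes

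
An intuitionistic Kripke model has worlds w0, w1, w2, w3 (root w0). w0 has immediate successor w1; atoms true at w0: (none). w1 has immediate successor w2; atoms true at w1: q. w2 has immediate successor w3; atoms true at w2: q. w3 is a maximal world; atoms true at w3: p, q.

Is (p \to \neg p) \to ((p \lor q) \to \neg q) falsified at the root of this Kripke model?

No

w0 \Vdash (p \to \neg p) \to ((p \lor q) \to \neg q) vacuously: no world accessible from w0 forces the antecedent p \to \neg p.
So the root w0 forces (p \to \neg p) \to ((p \lor q) \to \neg q); the model is not a countermodel.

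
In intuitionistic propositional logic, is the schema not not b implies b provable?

This is double-negation elimination, which is not intuitionistically valid.
A Kripke countermodel: worlds u0, u1; order generated by u0 <= u1; atoms true at each world — u0:{}; u1:{b}.
u0 does not force not not b implies b: already at u0 itself, u0 forces not not b but u0 does not force b.
u0 lacks atom b, so u0 does not force b.
So the root u0 does not force the formula.

No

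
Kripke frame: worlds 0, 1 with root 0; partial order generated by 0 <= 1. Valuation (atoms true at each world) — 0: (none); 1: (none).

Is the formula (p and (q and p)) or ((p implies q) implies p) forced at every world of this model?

No

Not every world: 0 does not force (p and (q and p)) or ((p implies q) implies p).
0 does not force (p and (q and p)) or ((p implies q) implies p): neither disjunct is forced at 0.
0 does not force p and (q and p) since 0 fails p.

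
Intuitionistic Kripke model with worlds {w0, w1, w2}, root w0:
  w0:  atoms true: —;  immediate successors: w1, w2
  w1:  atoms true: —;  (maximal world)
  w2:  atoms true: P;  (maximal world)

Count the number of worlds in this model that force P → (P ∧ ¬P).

w0: does not force it — w0 ⊮ P → (P ∧ ¬P): at the accessible world w2, w2 ⊩ P but w2 ⊮ P ∧ ¬P.
w1: forces it.
w2: does not force it — w2 ⊮ P → (P ∧ ¬P): already at w2 itself, w2 ⊩ P but w2 ⊮ P ∧ ¬P.
Worlds forcing the formula: {w1}.

1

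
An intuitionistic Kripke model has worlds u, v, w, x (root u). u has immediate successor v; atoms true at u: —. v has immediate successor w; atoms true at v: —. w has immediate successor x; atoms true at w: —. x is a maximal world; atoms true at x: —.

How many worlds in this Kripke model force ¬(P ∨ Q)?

4

u: forces it.
v: forces it.
w: forces it.
x: forces it.
Worlds forcing the formula: {u, v, w, x}.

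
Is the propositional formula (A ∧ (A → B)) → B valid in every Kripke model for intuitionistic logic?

This is modus ponens in implicational form, which is intuitionistically derivable.
If a world forces A and A → B, then applying the implication at that world (which is accessible from itself) gives B.

Yes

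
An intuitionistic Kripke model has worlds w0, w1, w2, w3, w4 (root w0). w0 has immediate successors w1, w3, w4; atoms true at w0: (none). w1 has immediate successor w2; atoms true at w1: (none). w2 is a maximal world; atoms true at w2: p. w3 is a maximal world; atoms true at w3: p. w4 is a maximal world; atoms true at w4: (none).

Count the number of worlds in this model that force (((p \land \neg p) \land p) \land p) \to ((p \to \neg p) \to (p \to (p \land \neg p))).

5

w0: forces it.
w1: forces it.
w2: forces it.
w3: forces it.
w4: forces it.
Worlds forcing the formula: {w0, w1, w2, w3, w4}.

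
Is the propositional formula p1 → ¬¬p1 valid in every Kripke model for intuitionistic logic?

Yes

This is double-negation introduction, which is intuitionistically derivable.
If a world forces p1 then every accessible world forces p1 (persistence), so none forces ¬p1; hence ¬¬p1.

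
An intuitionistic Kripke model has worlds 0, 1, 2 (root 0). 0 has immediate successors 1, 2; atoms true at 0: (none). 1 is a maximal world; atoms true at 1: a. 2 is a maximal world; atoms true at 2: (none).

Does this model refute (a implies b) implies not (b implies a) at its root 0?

Yes

0 does not force (a implies b) implies not (b implies a): at the accessible world 2, 2 forces a implies b but 2 does not force not (b implies a).
2 does not force not (b implies a) since 2 is accessible from 2 and 2 forces b implies a.
2 forces b implies a vacuously: no world accessible from 2 forces the antecedent b.
So the root 0 does not force (a implies b) implies not (b implies a); the model is a countermodel.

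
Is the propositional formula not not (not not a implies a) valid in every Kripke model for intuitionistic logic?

Yes

This is the double negation of double-negation elimination, which is intuitionistically derivable.
By Glivenko's theorem the double negation of any classical propositional tautology is intuitionistically provable; not not a implies a is classically a tautology.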